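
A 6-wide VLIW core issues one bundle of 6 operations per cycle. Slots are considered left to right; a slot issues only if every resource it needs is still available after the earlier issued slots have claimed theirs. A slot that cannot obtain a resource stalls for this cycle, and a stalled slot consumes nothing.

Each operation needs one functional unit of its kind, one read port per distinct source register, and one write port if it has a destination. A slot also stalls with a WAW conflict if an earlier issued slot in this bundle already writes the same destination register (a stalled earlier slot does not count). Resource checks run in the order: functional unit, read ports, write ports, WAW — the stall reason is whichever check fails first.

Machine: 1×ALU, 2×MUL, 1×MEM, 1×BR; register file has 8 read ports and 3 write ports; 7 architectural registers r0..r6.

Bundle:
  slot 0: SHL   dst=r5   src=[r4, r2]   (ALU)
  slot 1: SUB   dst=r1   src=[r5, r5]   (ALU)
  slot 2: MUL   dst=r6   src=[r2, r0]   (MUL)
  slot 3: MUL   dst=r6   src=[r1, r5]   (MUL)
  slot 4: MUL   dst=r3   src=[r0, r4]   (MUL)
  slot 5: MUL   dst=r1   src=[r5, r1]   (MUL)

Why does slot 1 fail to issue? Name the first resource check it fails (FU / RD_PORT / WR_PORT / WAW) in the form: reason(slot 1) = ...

slot 0 (ALU): ISSUE — free A0,Mu2,Ld1,B1 rp6 wp2
slot 1 (ALU): stall FU — free A0,Mu2,Ld1,B1 rp6 wp2
slot 2 (MUL): ISSUE — free A0,Mu1,Ld1,B1 rp4 wp1
slot 3 (MUL): stall WAW — free A0,Mu1,Ld1,B1 rp4 wp1
slot 4 (MUL): ISSUE — free A0,Mu0,Ld1,B1 rp2 wp0
slot 5 (MUL): stall FU — free A0,Mu0,Ld1,B1 rp2 wp0

reason(slot 1) = FU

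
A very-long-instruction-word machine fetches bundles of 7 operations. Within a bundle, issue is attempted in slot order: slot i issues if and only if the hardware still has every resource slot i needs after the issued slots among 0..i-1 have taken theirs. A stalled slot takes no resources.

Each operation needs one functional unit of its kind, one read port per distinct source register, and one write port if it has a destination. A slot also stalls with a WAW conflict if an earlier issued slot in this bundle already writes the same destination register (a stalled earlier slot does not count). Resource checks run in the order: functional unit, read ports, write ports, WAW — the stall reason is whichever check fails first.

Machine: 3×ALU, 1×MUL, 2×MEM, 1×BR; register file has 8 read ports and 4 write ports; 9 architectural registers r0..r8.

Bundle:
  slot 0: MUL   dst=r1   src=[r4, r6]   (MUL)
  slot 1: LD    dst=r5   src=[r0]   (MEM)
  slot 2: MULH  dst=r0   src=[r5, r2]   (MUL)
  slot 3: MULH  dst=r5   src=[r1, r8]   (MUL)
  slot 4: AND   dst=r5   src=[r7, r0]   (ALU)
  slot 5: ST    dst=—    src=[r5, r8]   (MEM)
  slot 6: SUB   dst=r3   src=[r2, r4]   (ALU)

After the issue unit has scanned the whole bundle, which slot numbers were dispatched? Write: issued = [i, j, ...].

  0. MUL→r1 ⇒ go  {3A/0Mu/2Ld/1B | 6r 3w}
  1. MEM→r5 ⇒ go  {3A/0Mu/1Ld/1B | 5r 2w}
  2. MUL→r0 ⇒ no(FU)  {3A/0Mu/1Ld/1B | 5r 2w}
  3. MUL→r5 ⇒ no(FU)  {3A/0Mu/1Ld/1B | 5r 2w}
  4. ALU→r5 ⇒ no(WAW)  {3A/0Mu/1Ld/1B | 5r 2w}
  5. MEM ⇒ go  {3A/0Mu/0Ld/1B | 3r 2w}
  6. ALU→r3 ⇒ go  {2A/0Mu/0Ld/1B | 1r 1w}

issued = [0, 1, 5, 6]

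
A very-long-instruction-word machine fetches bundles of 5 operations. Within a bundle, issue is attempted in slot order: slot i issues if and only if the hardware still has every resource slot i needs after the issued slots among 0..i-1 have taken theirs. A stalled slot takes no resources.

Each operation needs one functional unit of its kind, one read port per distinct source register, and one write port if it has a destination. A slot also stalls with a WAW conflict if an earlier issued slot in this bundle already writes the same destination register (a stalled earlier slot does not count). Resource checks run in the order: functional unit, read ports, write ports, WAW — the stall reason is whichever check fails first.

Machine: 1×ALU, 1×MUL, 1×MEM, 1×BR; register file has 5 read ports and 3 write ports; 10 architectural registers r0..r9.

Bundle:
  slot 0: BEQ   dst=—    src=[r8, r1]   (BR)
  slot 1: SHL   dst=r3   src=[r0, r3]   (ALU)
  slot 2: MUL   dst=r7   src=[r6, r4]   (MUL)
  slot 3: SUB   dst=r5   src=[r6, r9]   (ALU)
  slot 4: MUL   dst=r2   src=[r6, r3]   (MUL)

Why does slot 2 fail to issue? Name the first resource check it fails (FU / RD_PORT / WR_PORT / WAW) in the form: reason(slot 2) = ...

reason(slot 2) = RD_PORT

slot 0 (BR): ISSUE — free A1,Mu1,Ld1,B0 rp3 wp3
slot 1 (ALU): ISSUE — free A0,Mu1,Ld1,B0 rp1 wp2
slot 2 (MUL): stall RD_PORT — free A0,Mu1,Ld1,B0 rp1 wp2
slot 3 (ALU): stall FU — free A0,Mu1,Ld1,B0 rp1 wp2
slot 4 (MUL): stall RD_PORT — free A0,Mu1,Ld1,B0 rp1 wp2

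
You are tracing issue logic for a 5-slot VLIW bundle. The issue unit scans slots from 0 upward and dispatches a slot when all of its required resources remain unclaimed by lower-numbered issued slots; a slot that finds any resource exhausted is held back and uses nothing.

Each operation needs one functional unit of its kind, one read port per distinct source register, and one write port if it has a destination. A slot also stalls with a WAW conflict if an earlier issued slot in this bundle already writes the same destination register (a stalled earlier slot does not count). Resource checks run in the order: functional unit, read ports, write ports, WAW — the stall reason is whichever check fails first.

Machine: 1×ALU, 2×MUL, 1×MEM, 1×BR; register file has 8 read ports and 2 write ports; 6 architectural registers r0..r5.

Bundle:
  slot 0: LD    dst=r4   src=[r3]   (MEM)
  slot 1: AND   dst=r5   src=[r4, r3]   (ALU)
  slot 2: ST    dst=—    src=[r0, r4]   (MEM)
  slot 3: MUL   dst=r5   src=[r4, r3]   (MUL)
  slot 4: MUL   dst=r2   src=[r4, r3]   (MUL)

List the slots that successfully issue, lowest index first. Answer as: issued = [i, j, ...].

issued = [0, 1]

(0) want 1×MEM +1rd +1wr — yes → AL1|MU2|ME0|BR1|rd7|wr1
(1) want 1×ALU +2rd +1wr — yes → AL0|MU2|ME0|BR1|rd5|wr0
(2) want 1×MEM +2rd +0wr — FU → AL0|MU2|ME0|BR1|rd5|wr0
(3) want 1×MUL +2rd +1wr — WR_PORT → AL0|MU2|ME0|BR1|rd5|wr0
(4) want 1×MUL +2rd +1wr — WR_PORT → AL0|MU2|ME0|BR1|rd5|wr0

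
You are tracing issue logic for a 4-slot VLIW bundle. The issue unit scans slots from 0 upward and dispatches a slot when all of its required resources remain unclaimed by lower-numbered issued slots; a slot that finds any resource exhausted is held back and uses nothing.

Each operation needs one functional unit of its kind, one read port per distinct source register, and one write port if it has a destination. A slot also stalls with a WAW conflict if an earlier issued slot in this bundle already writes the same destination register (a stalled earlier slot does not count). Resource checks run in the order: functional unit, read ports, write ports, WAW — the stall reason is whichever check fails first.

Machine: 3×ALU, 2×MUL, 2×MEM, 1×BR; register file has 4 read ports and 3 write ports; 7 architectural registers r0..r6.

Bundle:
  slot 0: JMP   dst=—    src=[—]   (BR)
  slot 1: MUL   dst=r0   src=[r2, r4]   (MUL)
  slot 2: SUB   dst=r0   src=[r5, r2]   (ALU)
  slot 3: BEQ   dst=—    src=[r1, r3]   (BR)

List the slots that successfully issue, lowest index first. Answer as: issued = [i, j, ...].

issued = [0, 1]

slot 0 (BR): ISSUE — free A3,Mu2,Ld2,B0 rp4 wp3
slot 1 (MUL): ISSUE — free A3,Mu1,Ld2,B0 rp2 wp2
slot 2 (ALU): stall WAW — free A3,Mu1,Ld2,B0 rp2 wp2
slot 3 (BR): stall FU — free A3,Mu1,Ld2,B0 rp2 wp2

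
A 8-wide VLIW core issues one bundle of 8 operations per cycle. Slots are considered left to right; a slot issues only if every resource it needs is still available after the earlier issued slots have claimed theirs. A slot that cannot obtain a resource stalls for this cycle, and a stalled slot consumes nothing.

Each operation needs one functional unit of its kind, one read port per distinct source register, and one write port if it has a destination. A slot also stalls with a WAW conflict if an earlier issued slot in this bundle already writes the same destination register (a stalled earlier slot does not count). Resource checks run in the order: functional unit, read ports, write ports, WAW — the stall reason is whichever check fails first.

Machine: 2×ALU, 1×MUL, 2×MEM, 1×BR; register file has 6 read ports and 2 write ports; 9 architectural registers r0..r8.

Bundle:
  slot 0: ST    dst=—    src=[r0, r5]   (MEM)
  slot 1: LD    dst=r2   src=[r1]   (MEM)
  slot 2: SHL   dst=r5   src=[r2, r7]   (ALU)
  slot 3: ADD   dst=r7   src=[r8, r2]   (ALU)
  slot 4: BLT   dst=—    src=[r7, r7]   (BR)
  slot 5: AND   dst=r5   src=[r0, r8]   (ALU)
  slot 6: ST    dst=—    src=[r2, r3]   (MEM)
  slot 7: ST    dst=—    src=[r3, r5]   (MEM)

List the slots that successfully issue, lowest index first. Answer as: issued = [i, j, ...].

issued = [0, 1, 2, 4]

  0. MEM ⇒ go  {2A/1Mu/1Ld/1B | 4r 2w}
  1. MEM→r2 ⇒ go  {2A/1Mu/0Ld/1B | 3r 1w}
  2. ALU→r5 ⇒ go  {1A/1Mu/0Ld/1B | 1r 0w}
  3. ALU→r7 ⇒ no(RD_PORT)  {1A/1Mu/0Ld/1B | 1r 0w}
  4. BR ⇒ go  {1A/1Mu/0Ld/0B | 0r 0w}
  5. ALU→r5 ⇒ no(RD_PORT)  {1A/1Mu/0Ld/0B | 0r 0w}
  6. MEM ⇒ no(FU)  {1A/1Mu/0Ld/0B | 0r 0w}
  7. MEM ⇒ no(FU)  {1A/1Mu/0Ld/0B | 0r 0w}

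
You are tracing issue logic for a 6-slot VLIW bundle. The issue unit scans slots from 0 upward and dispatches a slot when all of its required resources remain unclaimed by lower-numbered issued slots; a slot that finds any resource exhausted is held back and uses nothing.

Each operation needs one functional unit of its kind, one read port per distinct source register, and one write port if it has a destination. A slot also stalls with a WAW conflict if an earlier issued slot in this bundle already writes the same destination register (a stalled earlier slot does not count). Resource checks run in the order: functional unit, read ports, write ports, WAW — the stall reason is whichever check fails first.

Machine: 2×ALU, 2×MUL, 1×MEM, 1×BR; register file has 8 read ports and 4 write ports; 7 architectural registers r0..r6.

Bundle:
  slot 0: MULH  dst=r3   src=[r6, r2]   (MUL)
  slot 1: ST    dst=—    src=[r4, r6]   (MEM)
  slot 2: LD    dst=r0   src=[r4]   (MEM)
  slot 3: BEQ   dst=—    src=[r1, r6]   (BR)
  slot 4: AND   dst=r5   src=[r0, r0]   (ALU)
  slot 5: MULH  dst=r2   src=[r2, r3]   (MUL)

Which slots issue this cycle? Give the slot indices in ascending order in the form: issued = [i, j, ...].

slot 0 (MUL): ISSUE — free A2,Mu1,Ld1,B1 rp6 wp3
slot 1 (MEM): ISSUE — free A2,Mu1,Ld0,B1 rp4 wp3
slot 2 (MEM): stall FU — free A2,Mu1,Ld0,B1 rp4 wp3
slot 3 (BR): ISSUE — free A2,Mu1,Ld0,B0 rp2 wp3
slot 4 (ALU): ISSUE — free A1,Mu1,Ld0,B0 rp1 wp2
slot 5 (MUL): stall RD_PORT — free A1,Mu1,Ld0,B0 rp1 wp2

issued = [0, 1, 3, 4]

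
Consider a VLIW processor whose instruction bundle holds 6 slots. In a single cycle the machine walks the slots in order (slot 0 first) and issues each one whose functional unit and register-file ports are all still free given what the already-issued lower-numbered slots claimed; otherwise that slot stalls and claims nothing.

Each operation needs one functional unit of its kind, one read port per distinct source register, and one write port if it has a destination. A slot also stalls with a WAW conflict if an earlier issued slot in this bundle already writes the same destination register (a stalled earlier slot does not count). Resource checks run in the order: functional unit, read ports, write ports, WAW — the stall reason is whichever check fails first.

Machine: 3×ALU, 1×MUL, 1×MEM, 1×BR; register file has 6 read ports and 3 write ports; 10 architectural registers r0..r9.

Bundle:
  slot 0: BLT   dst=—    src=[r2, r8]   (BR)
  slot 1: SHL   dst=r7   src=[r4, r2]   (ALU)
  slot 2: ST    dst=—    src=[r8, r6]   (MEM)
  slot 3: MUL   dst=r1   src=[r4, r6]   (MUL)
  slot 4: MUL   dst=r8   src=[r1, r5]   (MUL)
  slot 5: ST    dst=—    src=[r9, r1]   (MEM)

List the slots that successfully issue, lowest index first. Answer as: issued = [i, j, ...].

  0. BR ⇒ go  {3A/1Mu/1Ld/0B | 4r 3w}
  1. ALU→r7 ⇒ go  {2A/1Mu/1Ld/0B | 2r 2w}
  2. MEM ⇒ go  {2A/1Mu/0Ld/0B | 0r 2w}
  3. MUL→r1 ⇒ no(RD_PORT)  {2A/1Mu/0Ld/0B | 0r 2w}
  4. MUL→r8 ⇒ no(RD_PORT)  {2A/1Mu/0Ld/0B | 0r 2w}
  5. MEM ⇒ no(FU)  {2A/1Mu/0Ld/0B | 0r 2w}

issued = [0, 1, 2]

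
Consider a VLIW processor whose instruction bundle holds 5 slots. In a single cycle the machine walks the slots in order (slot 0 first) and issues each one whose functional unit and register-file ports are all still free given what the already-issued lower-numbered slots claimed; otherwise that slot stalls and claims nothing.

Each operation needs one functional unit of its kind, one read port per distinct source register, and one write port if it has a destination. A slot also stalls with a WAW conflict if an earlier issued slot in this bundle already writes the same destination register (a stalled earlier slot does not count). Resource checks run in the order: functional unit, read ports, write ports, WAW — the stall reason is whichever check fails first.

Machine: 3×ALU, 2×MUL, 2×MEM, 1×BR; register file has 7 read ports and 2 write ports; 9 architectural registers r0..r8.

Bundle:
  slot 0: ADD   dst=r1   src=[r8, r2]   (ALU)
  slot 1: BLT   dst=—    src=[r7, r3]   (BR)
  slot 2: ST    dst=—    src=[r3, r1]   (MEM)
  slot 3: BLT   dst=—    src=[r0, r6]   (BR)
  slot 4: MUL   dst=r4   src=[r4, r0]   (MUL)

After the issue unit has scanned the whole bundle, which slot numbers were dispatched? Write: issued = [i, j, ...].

issued = [0, 1, 2]

  0. ALU→r1 ⇒ go  {2A/2Mu/2Ld/1B | 5r 1w}
  1. BR ⇒ go  {2A/2Mu/2Ld/0B | 3r 1w}
  2. MEM ⇒ go  {2A/2Mu/1Ld/0B | 1r 1w}
  3. BR ⇒ no(FU)  {2A/2Mu/1Ld/0B | 1r 1w}
  4. MUL→r4 ⇒ no(RD_PORT)  {2A/2Mu/1Ld/0B | 1r 1w}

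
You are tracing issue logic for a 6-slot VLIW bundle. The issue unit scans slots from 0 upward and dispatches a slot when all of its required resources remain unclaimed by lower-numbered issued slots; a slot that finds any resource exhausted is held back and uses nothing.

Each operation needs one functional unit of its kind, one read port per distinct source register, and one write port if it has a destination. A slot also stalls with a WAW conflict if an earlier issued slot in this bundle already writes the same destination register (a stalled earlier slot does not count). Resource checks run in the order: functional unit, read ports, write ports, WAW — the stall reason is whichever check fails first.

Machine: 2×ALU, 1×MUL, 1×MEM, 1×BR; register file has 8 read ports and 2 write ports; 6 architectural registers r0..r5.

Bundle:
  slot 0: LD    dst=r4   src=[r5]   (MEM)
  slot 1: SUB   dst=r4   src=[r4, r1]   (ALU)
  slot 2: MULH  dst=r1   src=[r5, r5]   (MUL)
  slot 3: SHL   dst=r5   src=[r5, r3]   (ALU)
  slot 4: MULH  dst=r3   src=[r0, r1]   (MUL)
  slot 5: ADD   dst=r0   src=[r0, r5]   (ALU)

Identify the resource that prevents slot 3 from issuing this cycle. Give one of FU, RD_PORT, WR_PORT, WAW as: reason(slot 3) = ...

reason(slot 3) = WR_PORT

  0. MEM→r4 ⇒ go  {2A/1Mu/0Ld/1B | 7r 1w}
  1. ALU→r4 ⇒ no(WAW)  {2A/1Mu/0Ld/1B | 7r 1w}
  2. MUL→r1 ⇒ go  {2A/0Mu/0Ld/1B | 6r 0w}
  3. ALU→r5 ⇒ no(WR_PORT)  {2A/0Mu/0Ld/1B | 6r 0w}
  4. MUL→r3 ⇒ no(FU)  {2A/0Mu/0Ld/1B | 6r 0w}
  5. ALU→r0 ⇒ no(WR_PORT)  {2A/0Mu/0Ld/1B | 6r 0w}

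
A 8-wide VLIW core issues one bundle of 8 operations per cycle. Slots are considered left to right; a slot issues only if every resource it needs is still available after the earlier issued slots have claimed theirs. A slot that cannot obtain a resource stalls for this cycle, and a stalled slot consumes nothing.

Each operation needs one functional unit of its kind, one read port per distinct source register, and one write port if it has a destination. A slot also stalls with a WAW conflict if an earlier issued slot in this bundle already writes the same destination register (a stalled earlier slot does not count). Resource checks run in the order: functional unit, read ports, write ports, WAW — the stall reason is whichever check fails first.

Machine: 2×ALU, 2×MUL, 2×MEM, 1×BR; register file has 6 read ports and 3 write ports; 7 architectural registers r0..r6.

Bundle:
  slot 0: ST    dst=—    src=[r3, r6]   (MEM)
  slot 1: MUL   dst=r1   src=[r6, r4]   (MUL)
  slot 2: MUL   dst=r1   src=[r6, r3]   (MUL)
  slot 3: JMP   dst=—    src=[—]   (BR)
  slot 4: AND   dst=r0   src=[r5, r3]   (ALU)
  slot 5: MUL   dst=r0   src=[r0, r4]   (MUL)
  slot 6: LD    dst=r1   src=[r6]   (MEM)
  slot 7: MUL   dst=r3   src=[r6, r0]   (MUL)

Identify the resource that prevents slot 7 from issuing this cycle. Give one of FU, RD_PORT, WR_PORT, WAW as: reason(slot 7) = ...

reason(slot 7) = RD_PORT

#0 MEM src=r3,r6 dispatched  <A:2 Mu:2 Ld:1 B:1 rd:4 wr:3>
#1 MUL src=r6,r4 dispatched  <A:2 Mu:1 Ld:1 B:1 rd:2 wr:2>
#2 MUL src=r6,r3 held:WAW  <A:2 Mu:1 Ld:1 B:1 rd:2 wr:2>
#3 BR src=- dispatched  <A:2 Mu:1 Ld:1 B:0 rd:2 wr:2>
#4 ALU src=r5,r3 dispatched  <A:1 Mu:1 Ld:1 B:0 rd:0 wr:1>
#5 MUL src=r0,r4 held:RD_PORT  <A:1 Mu:1 Ld:1 B:0 rd:0 wr:1>
#6 MEM src=r6 held:RD_PORT  <A:1 Mu:1 Ld:1 B:0 rd:0 wr:1>
#7 MUL src=r6,r0 held:RD_PORT  <A:1 Mu:1 Ld:1 B:0 rd:0 wr:1>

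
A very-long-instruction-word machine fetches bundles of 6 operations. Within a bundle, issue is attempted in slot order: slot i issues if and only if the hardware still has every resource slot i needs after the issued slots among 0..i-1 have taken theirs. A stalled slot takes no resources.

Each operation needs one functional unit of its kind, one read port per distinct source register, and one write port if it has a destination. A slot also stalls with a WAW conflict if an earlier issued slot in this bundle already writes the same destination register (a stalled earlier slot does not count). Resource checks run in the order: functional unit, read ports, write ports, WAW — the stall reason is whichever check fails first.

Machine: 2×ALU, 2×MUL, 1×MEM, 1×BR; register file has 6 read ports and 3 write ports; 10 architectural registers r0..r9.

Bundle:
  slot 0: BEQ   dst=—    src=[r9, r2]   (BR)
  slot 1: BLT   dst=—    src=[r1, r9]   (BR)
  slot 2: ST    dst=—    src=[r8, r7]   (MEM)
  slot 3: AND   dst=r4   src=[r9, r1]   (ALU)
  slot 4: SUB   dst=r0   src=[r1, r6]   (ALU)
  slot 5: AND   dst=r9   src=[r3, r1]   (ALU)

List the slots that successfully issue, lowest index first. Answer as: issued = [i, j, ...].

issued = [0, 2, 3]

[0] BR needs rd=2 wr=0: ok; after: ALU=2 MUL=2 MEM=1 BR=0, R=4, W=3
[1] BR needs rd=2 wr=0: FU; after: ALU=2 MUL=2 MEM=1 BR=0, R=4, W=3
[2] MEM needs rd=2 wr=0: ok; after: ALU=2 MUL=2 MEM=0 BR=0, R=2, W=3
[3] ALU needs rd=2 wr=1: ok; after: ALU=1 MUL=2 MEM=0 BR=0, R=0, W=2
[4] ALU needs rd=2 wr=1: RD_PORT; after: ALU=1 MUL=2 MEM=0 BR=0, R=0, W=2
[5] ALU needs rd=2 wr=1: RD_PORT; after: ALU=1 MUL=2 MEM=0 BR=0, R=0, W=2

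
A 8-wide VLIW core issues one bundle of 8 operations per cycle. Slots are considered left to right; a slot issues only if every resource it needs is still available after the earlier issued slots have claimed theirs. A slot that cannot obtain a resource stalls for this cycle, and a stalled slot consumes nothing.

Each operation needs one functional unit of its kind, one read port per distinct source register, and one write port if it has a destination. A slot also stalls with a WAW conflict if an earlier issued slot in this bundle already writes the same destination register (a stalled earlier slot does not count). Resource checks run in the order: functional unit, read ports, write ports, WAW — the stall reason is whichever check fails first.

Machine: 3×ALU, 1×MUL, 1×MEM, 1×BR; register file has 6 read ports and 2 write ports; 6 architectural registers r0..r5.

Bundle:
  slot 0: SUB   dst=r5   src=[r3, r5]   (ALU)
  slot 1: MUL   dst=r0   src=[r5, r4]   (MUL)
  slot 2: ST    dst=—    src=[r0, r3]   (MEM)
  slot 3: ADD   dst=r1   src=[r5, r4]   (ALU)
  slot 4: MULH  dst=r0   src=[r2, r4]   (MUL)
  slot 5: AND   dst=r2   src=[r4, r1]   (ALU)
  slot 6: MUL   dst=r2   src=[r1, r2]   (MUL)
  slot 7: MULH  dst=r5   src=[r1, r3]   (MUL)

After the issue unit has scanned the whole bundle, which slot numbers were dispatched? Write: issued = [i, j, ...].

#0 ALU src=r3,r5 dispatched  <A:2 Mu:1 Ld:1 B:1 rd:4 wr:1>
#1 MUL src=r5,r4 dispatched  <A:2 Mu:0 Ld:1 B:1 rd:2 wr:0>
#2 MEM src=r0,r3 dispatched  <A:2 Mu:0 Ld:0 B:1 rd:0 wr:0>
#3 ALU src=r5,r4 held:RD_PORT  <A:2 Mu:0 Ld:0 B:1 rd:0 wr:0>
#4 MUL src=r2,r4 held:FU  <A:2 Mu:0 Ld:0 B:1 rd:0 wr:0>
#5 ALU src=r4,r1 held:RD_PORT  <A:2 Mu:0 Ld:0 B:1 rd:0 wr:0>
#6 MUL src=r1,r2 held:FU  <A:2 Mu:0 Ld:0 B:1 rd:0 wr:0>
#7 MUL src=r1,r3 held:FU  <A:2 Mu:0 Ld:0 B:1 rd:0 wr:0>

issued = [0, 1, 2]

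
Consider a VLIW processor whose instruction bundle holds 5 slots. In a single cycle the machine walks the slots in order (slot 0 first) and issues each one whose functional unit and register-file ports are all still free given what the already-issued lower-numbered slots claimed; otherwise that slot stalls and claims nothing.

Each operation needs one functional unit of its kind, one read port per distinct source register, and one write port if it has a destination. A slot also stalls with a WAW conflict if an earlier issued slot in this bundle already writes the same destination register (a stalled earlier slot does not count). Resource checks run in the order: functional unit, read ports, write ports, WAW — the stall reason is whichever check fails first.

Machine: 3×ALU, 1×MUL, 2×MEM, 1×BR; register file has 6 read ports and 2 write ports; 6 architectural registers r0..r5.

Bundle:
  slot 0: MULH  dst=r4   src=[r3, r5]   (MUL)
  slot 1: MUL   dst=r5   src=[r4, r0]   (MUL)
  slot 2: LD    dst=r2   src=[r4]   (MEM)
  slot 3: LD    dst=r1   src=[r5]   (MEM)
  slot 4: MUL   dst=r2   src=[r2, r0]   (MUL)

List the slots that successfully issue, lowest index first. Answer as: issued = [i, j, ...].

slot 0 (MUL): ISSUE — free A3,Mu0,Ld2,B1 rp4 wp1
slot 1 (MUL): stall FU — free A3,Mu0,Ld2,B1 rp4 wp1
slot 2 (MEM): ISSUE — free A3,Mu0,Ld1,B1 rp3 wp0
slot 3 (MEM): stall WR_PORT — free A3,Mu0,Ld1,B1 rp3 wp0
slot 4 (MUL): stall FU — free A3,Mu0,Ld1,B1 rp3 wp0

issued = [0, 2]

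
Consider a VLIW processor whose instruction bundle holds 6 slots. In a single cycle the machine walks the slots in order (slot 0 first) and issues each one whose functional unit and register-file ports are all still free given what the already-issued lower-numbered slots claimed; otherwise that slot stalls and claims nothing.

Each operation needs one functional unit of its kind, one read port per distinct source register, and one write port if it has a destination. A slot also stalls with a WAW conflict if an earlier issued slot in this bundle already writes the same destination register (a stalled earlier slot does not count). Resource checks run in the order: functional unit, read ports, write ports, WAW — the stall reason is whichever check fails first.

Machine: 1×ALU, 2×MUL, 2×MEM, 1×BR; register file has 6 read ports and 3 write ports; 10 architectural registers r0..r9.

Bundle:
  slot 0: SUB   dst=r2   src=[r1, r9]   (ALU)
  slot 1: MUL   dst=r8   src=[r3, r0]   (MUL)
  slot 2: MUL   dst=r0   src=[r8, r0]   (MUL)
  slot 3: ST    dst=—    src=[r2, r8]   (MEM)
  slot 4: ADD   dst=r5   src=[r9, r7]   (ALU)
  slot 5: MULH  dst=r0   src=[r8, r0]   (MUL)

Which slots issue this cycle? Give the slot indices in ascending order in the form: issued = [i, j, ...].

issued = [0, 1, 2]

(0) want 1×ALU +2rd +1wr — yes → AL0|MU2|ME2|BR1|rd4|wr2
(1) want 1×MUL +2rd +1wr — yes → AL0|MU1|ME2|BR1|rd2|wr1
(2) want 1×MUL +2rd +1wr — yes → AL0|MU0|ME2|BR1|rd0|wr0
(3) want 1×MEM +2rd +0wr — RD_PORT → AL0|MU0|ME2|BR1|rd0|wr0
(4) want 1×ALU +2rd +1wr — FU → AL0|MU0|ME2|BR1|rd0|wr0
(5) want 1×MUL +2rd +1wr — FU → AL0|MU0|ME2|BR1|rd0|wr0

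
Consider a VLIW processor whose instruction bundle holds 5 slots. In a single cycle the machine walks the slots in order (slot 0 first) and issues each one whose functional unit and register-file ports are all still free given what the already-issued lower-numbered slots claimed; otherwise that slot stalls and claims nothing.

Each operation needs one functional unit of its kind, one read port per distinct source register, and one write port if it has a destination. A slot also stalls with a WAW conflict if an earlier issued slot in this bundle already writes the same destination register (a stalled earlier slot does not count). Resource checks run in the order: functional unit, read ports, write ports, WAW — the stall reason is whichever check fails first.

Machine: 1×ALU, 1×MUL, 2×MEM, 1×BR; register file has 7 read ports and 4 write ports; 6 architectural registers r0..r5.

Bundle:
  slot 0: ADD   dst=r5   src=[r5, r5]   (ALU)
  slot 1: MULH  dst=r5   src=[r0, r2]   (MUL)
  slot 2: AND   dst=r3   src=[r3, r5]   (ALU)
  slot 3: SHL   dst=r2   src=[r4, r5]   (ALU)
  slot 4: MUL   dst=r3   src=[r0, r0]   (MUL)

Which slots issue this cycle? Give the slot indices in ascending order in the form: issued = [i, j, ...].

[0] ALU needs rd=1 wr=1: ok; after: ALU=0 MUL=1 MEM=2 BR=1, R=6, W=3
[1] MUL needs rd=2 wr=1: WAW; after: ALU=0 MUL=1 MEM=2 BR=1, R=6, W=3
[2] ALU needs rd=2 wr=1: FU; after: ALU=0 MUL=1 MEM=2 BR=1, R=6, W=3
[3] ALU needs rd=2 wr=1: FU; after: ALU=0 MUL=1 MEM=2 BR=1, R=6, W=3
[4] MUL needs rd=1 wr=1: ok; after: ALU=0 MUL=0 MEM=2 BR=1, R=5, W=2

issued = [0, 4]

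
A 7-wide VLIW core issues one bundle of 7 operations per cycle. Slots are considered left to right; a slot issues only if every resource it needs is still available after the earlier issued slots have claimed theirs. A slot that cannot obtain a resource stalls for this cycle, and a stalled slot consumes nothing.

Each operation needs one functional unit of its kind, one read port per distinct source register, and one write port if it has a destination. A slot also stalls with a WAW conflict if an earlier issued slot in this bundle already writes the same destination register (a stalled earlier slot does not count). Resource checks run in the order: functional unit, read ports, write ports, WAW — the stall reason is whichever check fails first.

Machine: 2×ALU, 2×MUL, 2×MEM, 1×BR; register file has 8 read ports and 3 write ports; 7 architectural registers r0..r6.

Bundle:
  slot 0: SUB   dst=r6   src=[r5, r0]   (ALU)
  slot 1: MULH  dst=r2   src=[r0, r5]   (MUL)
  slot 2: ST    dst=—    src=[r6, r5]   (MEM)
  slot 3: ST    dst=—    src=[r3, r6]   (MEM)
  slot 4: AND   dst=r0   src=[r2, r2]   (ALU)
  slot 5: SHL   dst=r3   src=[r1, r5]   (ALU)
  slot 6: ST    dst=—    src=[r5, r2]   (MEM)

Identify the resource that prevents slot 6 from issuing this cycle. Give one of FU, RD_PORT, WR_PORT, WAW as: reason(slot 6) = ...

reason(slot 6) = FU

(0) want 1×ALU +2rd +1wr — yes → AL1|MU2|ME2|BR1|rd6|wr2
(1) want 1×MUL +2rd +1wr — yes → AL1|MU1|ME2|BR1|rd4|wr1
(2) want 1×MEM +2rd +0wr — yes → AL1|MU1|ME1|BR1|rd2|wr1
(3) want 1×MEM +2rd +0wr — yes → AL1|MU1|ME0|BR1|rd0|wr1
(4) want 1×ALU +1rd +1wr — RD_PORT → AL1|MU1|ME0|BR1|rd0|wr1
(5) want 1×ALU +2rd +1wr — RD_PORT → AL1|MU1|ME0|BR1|rd0|wr1
(6) want 1×MEM +2rd +0wr — FU → AL1|MU1|ME0|BR1|rd0|wr1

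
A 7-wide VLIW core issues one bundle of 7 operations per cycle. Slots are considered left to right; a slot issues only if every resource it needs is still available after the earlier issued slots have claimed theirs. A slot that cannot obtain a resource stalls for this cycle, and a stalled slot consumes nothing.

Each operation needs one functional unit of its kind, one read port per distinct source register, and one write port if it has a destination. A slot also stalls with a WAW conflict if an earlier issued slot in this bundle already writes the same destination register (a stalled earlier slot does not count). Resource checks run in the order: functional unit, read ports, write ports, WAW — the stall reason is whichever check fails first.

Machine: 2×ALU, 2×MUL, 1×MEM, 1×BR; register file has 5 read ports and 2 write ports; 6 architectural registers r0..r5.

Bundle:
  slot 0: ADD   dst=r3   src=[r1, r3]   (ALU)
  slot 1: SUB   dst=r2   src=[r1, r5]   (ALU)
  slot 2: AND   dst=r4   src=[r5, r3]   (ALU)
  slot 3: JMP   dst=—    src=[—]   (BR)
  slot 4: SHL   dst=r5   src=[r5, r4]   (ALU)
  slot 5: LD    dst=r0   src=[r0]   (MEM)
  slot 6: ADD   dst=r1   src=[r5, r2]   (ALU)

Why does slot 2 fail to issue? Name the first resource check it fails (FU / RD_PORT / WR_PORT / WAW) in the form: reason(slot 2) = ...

slot 0 (ALU): ISSUE — free A1,Mu2,Ld1,B1 rp3 wp1
slot 1 (ALU): ISSUE — free A0,Mu2,Ld1,B1 rp1 wp0
slot 2 (ALU): stall FU — free A0,Mu2,Ld1,B1 rp1 wp0
slot 3 (BR): ISSUE — free A0,Mu2,Ld1,B0 rp1 wp0
slot 4 (ALU): stall FU — free A0,Mu2,Ld1,B0 rp1 wp0
slot 5 (MEM): stall WR_PORT — free A0,Mu2,Ld1,B0 rp1 wp0
slot 6 (ALU): stall FU — free A0,Mu2,Ld1,B0 rp1 wp0

reason(slot 2) = FU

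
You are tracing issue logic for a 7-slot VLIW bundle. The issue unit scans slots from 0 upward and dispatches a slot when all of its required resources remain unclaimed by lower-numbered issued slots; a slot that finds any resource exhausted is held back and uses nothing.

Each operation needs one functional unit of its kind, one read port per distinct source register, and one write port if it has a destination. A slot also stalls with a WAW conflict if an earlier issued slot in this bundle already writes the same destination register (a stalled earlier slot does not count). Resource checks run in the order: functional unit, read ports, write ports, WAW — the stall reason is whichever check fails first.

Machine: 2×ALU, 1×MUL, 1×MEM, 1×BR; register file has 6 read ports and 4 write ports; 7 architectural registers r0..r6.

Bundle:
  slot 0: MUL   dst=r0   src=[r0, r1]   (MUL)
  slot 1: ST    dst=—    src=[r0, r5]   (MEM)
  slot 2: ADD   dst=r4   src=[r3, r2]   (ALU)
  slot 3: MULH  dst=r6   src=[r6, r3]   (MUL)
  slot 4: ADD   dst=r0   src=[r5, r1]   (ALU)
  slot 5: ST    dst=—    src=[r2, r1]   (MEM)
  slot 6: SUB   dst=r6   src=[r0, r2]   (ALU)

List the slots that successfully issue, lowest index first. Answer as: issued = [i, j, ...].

slot 0 (MUL): ISSUE — free A2,Mu0,Ld1,B1 rp4 wp3
slot 1 (MEM): ISSUE — free A2,Mu0,Ld0,B1 rp2 wp3
slot 2 (ALU): ISSUE — free A1,Mu0,Ld0,B1 rp0 wp2
slot 3 (MUL): stall FU — free A1,Mu0,Ld0,B1 rp0 wp2
slot 4 (ALU): stall RD_PORT — free A1,Mu0,Ld0,B1 rp0 wp2
slot 5 (MEM): stall FU — free A1,Mu0,Ld0,B1 rp0 wp2
slot 6 (ALU): stall RD_PORT — free A1,Mu0,Ld0,B1 rp0 wp2

issued = [0, 1, 2]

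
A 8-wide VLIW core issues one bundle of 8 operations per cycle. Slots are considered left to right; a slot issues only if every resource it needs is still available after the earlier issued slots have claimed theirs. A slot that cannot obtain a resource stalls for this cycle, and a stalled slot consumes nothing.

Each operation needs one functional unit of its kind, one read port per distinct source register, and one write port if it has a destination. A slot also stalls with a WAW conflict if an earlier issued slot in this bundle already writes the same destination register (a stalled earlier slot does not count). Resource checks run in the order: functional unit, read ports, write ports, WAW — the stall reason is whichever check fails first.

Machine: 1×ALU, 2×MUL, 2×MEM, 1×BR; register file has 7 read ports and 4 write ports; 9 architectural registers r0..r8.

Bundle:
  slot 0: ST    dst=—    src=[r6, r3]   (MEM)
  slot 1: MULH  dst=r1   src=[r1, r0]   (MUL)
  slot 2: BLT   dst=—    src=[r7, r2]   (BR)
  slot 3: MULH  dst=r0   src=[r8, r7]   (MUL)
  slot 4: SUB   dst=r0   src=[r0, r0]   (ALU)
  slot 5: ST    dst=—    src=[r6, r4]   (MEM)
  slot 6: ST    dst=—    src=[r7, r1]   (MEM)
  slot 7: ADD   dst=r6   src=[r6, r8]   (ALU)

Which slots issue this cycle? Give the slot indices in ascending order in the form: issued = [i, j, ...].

issued = [0, 1, 2, 4]

[0] MEM needs rd=2 wr=0: ok; after: ALU=1 MUL=2 MEM=1 BR=1, R=5, W=4
[1] MUL needs rd=2 wr=1: ok; after: ALU=1 MUL=1 MEM=1 BR=1, R=3, W=3
[2] BR needs rd=2 wr=0: ok; after: ALU=1 MUL=1 MEM=1 BR=0, R=1, W=3
[3] MUL needs rd=2 wr=1: RD_PORT; after: ALU=1 MUL=1 MEM=1 BR=0, R=1, W=3
[4] ALU needs rd=1 wr=1: ok; after: ALU=0 MUL=1 MEM=1 BR=0, R=0, W=2
[5] MEM needs rd=2 wr=0: RD_PORT; after: ALU=0 MUL=1 MEM=1 BR=0, R=0, W=2
[6] MEM needs rd=2 wr=0: RD_PORT; after: ALU=0 MUL=1 MEM=1 BR=0, R=0, W=2
[7] ALU needs rd=2 wr=1: FU; after: ALU=0 MUL=1 MEM=1 BR=0, R=0, W=2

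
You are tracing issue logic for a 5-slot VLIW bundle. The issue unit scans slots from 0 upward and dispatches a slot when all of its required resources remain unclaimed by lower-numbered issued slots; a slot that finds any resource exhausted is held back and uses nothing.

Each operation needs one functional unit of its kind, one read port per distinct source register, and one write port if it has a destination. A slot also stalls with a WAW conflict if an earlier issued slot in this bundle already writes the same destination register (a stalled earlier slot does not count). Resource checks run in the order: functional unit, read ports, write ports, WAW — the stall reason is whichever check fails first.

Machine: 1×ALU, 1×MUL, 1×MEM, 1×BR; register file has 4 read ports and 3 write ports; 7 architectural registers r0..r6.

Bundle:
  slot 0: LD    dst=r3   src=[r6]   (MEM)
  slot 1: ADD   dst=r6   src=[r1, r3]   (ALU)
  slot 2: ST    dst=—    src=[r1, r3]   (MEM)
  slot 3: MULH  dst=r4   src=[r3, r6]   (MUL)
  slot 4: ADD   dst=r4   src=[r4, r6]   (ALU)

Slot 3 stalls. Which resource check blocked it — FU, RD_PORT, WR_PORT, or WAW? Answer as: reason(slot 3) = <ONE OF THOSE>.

#0 MEM src=r6 dispatched  <A:1 Mu:1 Ld:0 B:1 rd:3 wr:2>
#1 ALU src=r1,r3 dispatched  <A:0 Mu:1 Ld:0 B:1 rd:1 wr:1>
#2 MEM src=r1,r3 held:FU  <A:0 Mu:1 Ld:0 B:1 rd:1 wr:1>
#3 MUL src=r3,r6 held:RD_PORT  <A:0 Mu:1 Ld:0 B:1 rd:1 wr:1>
#4 ALU src=r4,r6 held:FU  <A:0 Mu:1 Ld:0 B:1 rd:1 wr:1>

reason(slot 3) = RD_PORT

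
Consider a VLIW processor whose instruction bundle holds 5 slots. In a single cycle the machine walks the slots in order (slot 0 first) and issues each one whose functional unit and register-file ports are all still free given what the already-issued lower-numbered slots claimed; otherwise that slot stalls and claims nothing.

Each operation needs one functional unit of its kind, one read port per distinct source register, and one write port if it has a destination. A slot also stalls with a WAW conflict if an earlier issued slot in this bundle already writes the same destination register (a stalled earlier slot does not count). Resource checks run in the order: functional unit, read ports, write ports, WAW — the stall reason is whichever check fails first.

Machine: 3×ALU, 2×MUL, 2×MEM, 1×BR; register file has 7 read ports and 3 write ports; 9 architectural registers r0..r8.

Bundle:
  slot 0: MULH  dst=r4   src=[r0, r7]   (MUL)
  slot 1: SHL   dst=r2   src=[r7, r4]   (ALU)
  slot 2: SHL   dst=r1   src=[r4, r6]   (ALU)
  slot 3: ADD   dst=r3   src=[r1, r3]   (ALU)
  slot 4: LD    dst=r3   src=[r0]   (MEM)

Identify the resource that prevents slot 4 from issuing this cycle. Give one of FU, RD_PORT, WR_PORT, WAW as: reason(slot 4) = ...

reason(slot 4) = WR_PORT

(0) want 1×MUL +2rd +1wr — yes → AL3|MU1|ME2|BR1|rd5|wr2
(1) want 1×ALU +2rd +1wr — yes → AL2|MU1|ME2|BR1|rd3|wr1
(2) want 1×ALU +2rd +1wr — yes → AL1|MU1|ME2|BR1|rd1|wr0
(3) want 1×ALU +2rd +1wr — RD_PORT → AL1|MU1|ME2|BR1|rd1|wr0
(4) want 1×MEM +1rd +1wr — WR_PORT → AL1|MU1|ME2|BR1|rd1|wr0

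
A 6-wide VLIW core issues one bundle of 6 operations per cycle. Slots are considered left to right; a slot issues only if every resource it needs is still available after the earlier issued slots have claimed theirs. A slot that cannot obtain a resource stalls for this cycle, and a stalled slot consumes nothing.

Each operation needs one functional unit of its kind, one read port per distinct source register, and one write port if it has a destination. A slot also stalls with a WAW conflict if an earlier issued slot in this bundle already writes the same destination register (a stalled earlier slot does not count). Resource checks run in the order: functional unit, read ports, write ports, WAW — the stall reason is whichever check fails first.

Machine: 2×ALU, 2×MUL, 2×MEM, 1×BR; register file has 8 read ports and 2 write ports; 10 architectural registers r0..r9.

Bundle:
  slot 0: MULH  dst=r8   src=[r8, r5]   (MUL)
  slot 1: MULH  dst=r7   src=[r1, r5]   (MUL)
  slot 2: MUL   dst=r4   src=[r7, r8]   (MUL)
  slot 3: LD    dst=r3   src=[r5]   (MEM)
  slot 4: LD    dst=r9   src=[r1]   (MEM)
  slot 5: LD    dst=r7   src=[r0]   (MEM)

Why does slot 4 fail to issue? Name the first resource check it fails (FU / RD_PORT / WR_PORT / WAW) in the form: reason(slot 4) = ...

(0) want 1×MUL +2rd +1wr — yes → AL2|MU1|ME2|BR1|rd6|wr1
(1) want 1×MUL +2rd +1wr — yes → AL2|MU0|ME2|BR1|rd4|wr0
(2) want 1×MUL +2rd +1wr — FU → AL2|MU0|ME2|BR1|rd4|wr0
(3) want 1×MEM +1rd +1wr — WR_PORT → AL2|MU0|ME2|BR1|rd4|wr0
(4) want 1×MEM +1rd +1wr — WR_PORT → AL2|MU0|ME2|BR1|rd4|wr0
(5) want 1×MEM +1rd +1wr — WR_PORT → AL2|MU0|ME2|BR1|rd4|wr0

reason(slot 4) = WR_PORT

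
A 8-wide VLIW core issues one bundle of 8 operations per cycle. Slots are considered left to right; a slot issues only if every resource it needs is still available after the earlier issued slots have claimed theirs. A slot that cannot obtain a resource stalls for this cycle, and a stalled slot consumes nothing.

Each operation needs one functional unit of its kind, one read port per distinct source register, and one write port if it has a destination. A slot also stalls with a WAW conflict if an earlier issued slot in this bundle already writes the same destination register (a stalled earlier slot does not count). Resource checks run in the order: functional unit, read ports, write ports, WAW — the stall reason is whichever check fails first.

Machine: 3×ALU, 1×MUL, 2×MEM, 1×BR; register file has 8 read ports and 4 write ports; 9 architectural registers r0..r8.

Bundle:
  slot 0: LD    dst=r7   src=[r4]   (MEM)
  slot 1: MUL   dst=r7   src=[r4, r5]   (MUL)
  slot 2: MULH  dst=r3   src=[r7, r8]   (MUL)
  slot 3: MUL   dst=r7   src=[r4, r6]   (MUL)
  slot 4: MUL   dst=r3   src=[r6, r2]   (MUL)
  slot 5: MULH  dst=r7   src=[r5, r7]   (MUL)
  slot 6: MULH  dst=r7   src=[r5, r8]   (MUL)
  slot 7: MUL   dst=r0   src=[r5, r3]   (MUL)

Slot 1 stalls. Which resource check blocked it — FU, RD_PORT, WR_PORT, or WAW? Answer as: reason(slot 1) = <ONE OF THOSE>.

reason(slot 1) = WAW

  0. MEM→r7 ⇒ go  {3A/1Mu/1Ld/1B | 7r 3w}
  1. MUL→r7 ⇒ no(WAW)  {3A/1Mu/1Ld/1B | 7r 3w}
  2. MUL→r3 ⇒ go  {3A/0Mu/1Ld/1B | 5r 2w}
  3. MUL→r7 ⇒ no(FU)  {3A/0Mu/1Ld/1B | 5r 2w}
  4. MUL→r3 ⇒ no(FU)  {3A/0Mu/1Ld/1B | 5r 2w}
  5. MUL→r7 ⇒ no(FU)  {3A/0Mu/1Ld/1B | 5r 2w}
  6. MUL→r7 ⇒ no(FU)  {3A/0Mu/1Ld/1B | 5r 2w}
  7. MUL→r0 ⇒ no(FU)  {3A/0Mu/1Ld/1B | 5r 2w}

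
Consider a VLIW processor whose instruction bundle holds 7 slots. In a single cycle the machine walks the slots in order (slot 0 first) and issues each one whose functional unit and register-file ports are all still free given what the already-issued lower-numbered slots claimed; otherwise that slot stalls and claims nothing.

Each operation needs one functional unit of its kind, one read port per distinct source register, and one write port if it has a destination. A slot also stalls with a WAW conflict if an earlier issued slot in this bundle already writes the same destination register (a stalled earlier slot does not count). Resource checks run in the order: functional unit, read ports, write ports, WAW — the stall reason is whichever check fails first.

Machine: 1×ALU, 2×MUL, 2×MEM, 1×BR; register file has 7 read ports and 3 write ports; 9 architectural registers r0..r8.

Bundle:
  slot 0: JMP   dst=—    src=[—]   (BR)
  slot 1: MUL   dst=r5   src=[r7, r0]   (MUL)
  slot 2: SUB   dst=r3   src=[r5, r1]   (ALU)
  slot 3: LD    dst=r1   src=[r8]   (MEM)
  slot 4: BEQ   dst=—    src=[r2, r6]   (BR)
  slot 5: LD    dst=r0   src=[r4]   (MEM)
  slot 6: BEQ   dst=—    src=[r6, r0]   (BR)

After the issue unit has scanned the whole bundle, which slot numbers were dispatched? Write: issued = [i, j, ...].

[0] BR needs rd=0 wr=0: ok; after: ALU=1 MUL=2 MEM=2 BR=0, R=7, W=3
[1] MUL needs rd=2 wr=1: ok; after: ALU=1 MUL=1 MEM=2 BR=0, R=5, W=2
[2] ALU needs rd=2 wr=1: ok; after: ALU=0 MUL=1 MEM=2 BR=0, R=3, W=1
[3] MEM needs rd=1 wr=1: ok; after: ALU=0 MUL=1 MEM=1 BR=0, R=2, W=0
[4] BR needs rd=2 wr=0: FU; after: ALU=0 MUL=1 MEM=1 BR=0, R=2, W=0
[5] MEM needs rd=1 wr=1: WR_PORT; after: ALU=0 MUL=1 MEM=1 BR=0, R=2, W=0
[6] BR needs rd=2 wr=0: FU; after: ALU=0 MUL=1 MEM=1 BR=0, R=2, W=0

issued = [0, 1, 2, 3]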